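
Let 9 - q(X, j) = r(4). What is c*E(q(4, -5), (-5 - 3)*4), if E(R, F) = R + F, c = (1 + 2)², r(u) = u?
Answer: -243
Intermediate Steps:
q(X, j) = 5 (q(X, j) = 9 - 1*4 = 9 - 4 = 5)
c = 9 (c = 3² = 9)
E(R, F) = F + R
c*E(q(4, -5), (-5 - 3)*4) = 9*((-5 - 3)*4 + 5) = 9*(-8*4 + 5) = 9*(-32 + 5) = 9*(-27) = -243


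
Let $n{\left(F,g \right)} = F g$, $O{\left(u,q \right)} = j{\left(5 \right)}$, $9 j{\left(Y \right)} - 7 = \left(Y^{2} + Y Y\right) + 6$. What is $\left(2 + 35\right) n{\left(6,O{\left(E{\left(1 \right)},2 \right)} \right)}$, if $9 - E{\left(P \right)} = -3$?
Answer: $1554$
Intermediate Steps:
$E{\left(P \right)} = 12$ ($E{\left(P \right)} = 9 - -3 = 9 + 3 = 12$)
$j{\left(Y \right)} = \frac{13}{9} + \frac{2 Y^{2}}{9}$ ($j{\left(Y \right)} = \frac{7}{9} + \frac{\left(Y^{2} + Y Y\right) + 6}{9} = \frac{7}{9} + \frac{\left(Y^{2} + Y^{2}\right) + 6}{9} = \frac{7}{9} + \frac{2 Y^{2} + 6}{9} = \frac{7}{9} + \frac{6 + 2 Y^{2}}{9} = \frac{7}{9} + \left(\frac{2}{3} + \frac{2 Y^{2}}{9}\right) = \frac{13}{9} + \frac{2 Y^{2}}{9}$)
$O{\left(u,q \right)} = 7$ ($O{\left(u,q \right)} = \frac{13}{9} + \frac{2 \cdot 5^{2}}{9} = \frac{13}{9} + \frac{2}{9} \cdot 25 = \frac{13}{9} + \frac{50}{9} = 7$)
$\left(2 + 35\right) n{\left(6,O{\left(E{\left(1 \right)},2 \right)} \right)} = \left(2 + 35\right) 6 \cdot 7 = 37 \cdot 42 = 1554$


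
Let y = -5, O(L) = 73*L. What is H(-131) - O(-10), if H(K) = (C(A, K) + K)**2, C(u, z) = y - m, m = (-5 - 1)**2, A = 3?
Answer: 30314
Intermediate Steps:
m = 36 (m = (-6)**2 = 36)
C(u, z) = -41 (C(u, z) = -5 - 1*36 = -5 - 36 = -41)
H(K) = (-41 + K)**2
H(-131) - O(-10) = (-41 - 131)**2 - 73*(-10) = (-172)**2 - 1*(-730) = 29584 + 730 = 30314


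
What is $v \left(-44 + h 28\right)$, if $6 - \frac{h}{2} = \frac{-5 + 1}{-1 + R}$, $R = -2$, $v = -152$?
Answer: $- \frac{99104}{3} \approx -33035.0$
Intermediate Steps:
$h = \frac{28}{3}$ ($h = 12 - 2 \frac{-5 + 1}{-1 - 2} = 12 - 2 \left(- \frac{4}{-3}\right) = 12 - 2 \left(\left(-4\right) \left(- \frac{1}{3}\right)\right) = 12 - \frac{8}{3} = \frac{28}{3} \approx 9.3333$)
$v \left(-44 + h 28\right) = - 152 \left(-44 + \frac{28}{3} \cdot 28\right) = - 152 \left(-44 + \frac{784}{3}\right) = \left(-152\right) \frac{652}{3} = - \frac{99104}{3}$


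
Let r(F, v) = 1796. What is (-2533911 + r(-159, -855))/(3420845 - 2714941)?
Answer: -2532115/705904 ≈ -3.5871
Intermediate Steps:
(-2533911 + r(-159, -855))/(3420845 - 2714941) = (-2533911 + 1796)/(3420845 - 2714941) = -2532115/705904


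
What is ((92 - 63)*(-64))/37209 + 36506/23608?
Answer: 657267653/439215036 ≈ 1.4965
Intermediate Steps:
((92 - 63)*(-64))/37209 + 36506/23608 = (29*(-64))*(1/37209) + 36506*(1/23608) = -1856*1/37209 + 18253/11804 = -1856/37209 + 18253/11804 = 657267653/439215036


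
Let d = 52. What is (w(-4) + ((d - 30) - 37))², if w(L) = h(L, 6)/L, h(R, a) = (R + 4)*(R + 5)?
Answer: 225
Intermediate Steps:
h(R, a) = (4 + R)*(5 + R)
w(L) = (20 + L² + 9*L)/L
(w(-4) + ((d - 30) - 37))² = ((9 - 4 + 20/(-4)) + ((52 - 30) - 37))² = ((9 - 4 + 20*(-¼)) + (22 - 37))² = ((9 - 4 - 5) - 15)² = (0 - 15)² = (-15)² = 225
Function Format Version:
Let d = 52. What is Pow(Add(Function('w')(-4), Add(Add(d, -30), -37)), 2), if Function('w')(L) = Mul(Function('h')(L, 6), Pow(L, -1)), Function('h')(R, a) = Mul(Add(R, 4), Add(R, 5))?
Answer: 225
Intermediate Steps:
Function('h')(R, a) = Mul(Add(4, R), Add(5, R))
Function('w')(L) = Mul(Pow(L, -1), Add(20, Pow(L, 2), Mul(9, L))) (Function('w')(L) = Mul(Add(20, Pow(L, 2), Mul(9, L)), Pow(L, -1)) = Mul(Pow(L, -1), Add(20, Pow(L, 2), Mul(9, L))))
Pow(Add(Function('w')(-4), Add(Add(d, -30), -37)), 2) = Pow(Add(Add(9, -4, Mul(20, Pow(-4, -1))), Add(Add(52, -30), -37)), 2) = Pow(Add(Add(9, -4, Mul(20, Rational(-1, 4))), Add(22, -37)), 2) = Pow(Add(Add(9, -4, -5), -15), 2) = Pow(Add(0, -15), 2) = Pow(-15, 2) = 225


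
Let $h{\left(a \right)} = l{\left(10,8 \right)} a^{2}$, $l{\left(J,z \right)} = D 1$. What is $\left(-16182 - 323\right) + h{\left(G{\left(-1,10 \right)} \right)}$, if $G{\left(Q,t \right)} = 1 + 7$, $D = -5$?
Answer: $-16825$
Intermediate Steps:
$l{\left(J,z \right)} = -5$ ($l{\left(J,z \right)} = \left(-5\right) 1 = -5$)
$G{\left(Q,t \right)} = 8$
$h{\left(a \right)} = - 5 a^{2}$
$\left(-16182 - 323\right) + h{\left(G{\left(-1,10 \right)} \right)} = \left(-16182 - 323\right) - 5 \cdot 8^{2} = -16505 - 320 = -16825$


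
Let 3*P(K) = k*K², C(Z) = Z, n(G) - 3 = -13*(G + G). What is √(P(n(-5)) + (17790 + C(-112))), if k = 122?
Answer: 2*√1658319/3 ≈ 858.50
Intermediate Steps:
n(G) = 3 - 26*G (n(G) = 3 - 13*(G + G) = 3 - 26*G)
P(K) = 122*K²/3 (P(K) = (122*K²)/3 = 122*K²/3)
√(P(n(-5)) + (17790 + C(-112))) = √(122*(3 - 26*(-5))²/3 + (17790 - 112)) = √(122*(3 + 130)²/3 + 17678) = √((122/3)*133² + 17678) = √((122/3)*17689 + 17678) = √(2158058/3 + 17678) = √(2211092/3) = 2*√1658319/3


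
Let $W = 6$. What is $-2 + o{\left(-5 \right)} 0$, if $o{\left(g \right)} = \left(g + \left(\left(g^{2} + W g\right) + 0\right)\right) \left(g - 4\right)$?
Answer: $-2$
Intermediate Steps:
$o{\left(g \right)} = \left(-4 + g\right) \left(g^{2} + 7 g\right)$ ($o{\left(g \right)} = \left(g + \left(\left(g^{2} + 6 g\right) + 0\right)\right) \left(g - 4\right) = \left(g + \left(g^{2} + 6 g\right)\right) \left(-4 + g\right) = \left(g^{2} + 7 g\right) \left(-4 + g\right) = \left(-4 + g\right) \left(g^{2} + 7 g\right)$)
$-2 + o{\left(-5 \right)} 0 = -2 + - 5 \left(-28 + \left(-5\right)^{2} + 3 \left(-5\right)\right) 0 = -2 + - 5 \left(-28 + 25 - 15\right) 0 = -2 + \left(-5\right) \left(-18\right) 0 = -2 + 90 \cdot 0 = -2 + 0 = -2$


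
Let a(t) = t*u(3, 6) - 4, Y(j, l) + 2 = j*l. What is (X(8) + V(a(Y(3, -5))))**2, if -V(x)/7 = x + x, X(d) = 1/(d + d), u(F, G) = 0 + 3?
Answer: 151807041/256 ≈ 5.9300e+5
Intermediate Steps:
u(F, G) = 3
X(d) = 1/(2*d)
Y(j, l) = -2 + j*l
a(t) = -4 + 3*t (a(t) = t*3 - 4 = 3*t - 4 = -4 + 3*t)
V(x) = -14*x (V(x) = -7*(x + x) = -14*x)
(X(8) + V(a(Y(3, -5))))**2 = ((1/2)/8 - 14*(-4 + 3*(-2 + 3*(-5))))**2 = ((1/2)*(1/8) - 14*(-4 + 3*(-2 - 15)))**2 = (1/16 - 14*(-4 + 3*(-17)))**2 = (1/16 - 14*(-4 - 51))**2 = (1/16 - 14*(-55))**2 = (1/16 + 770)**2 = (12321/16)**2 = 151807041/256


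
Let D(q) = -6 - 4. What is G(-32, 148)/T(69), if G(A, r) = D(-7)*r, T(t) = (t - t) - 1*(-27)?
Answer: -1480/27 ≈ -54.815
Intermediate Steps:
D(q) = -10
T(t) = 27 (T(t) = 0 + 27 = 27)
G(A, r) = -10*r
G(-32, 148)/T(69) = -10*148/27 = -1480*1/27 = -1480/27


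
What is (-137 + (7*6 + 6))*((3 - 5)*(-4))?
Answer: -712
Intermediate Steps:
(-137 + (7*6 + 6))*((3 - 5)*(-4)) = (-137 + (42 + 6))*(-2*(-4)) = (-137 + 48)*8 = -89*8 = -712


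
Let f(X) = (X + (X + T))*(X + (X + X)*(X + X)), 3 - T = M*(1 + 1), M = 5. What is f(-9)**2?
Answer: 62015625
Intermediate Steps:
T = -7 (T = 3 - 5*(1 + 1) = 3 - 5*2 = 3 - 1*10 = 3 - 10 = -7)
f(X) = (-7 + 2*X)*(X + 4*X**2) (f(X) = (X + (X - 7))*(X + (X + X)*(X + X)) = (X + (-7 + X))*(X + (2*X)*(2*X)) = (-7 + 2*X)*(X + 4*X**2))
f(-9)**2 = (-9*(-7 - 26*(-9) + 8*(-9)**2))**2 = (-9*(-7 + 234 + 8*81))**2 = (-9*(-7 + 234 + 648))**2 = (-9*875)**2 = (-7875)**2 = 62015625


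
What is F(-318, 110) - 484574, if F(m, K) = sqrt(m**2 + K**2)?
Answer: -484574 + 2*sqrt(28306) ≈ -4.8424e+5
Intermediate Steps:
F(m, K) = sqrt(K**2 + m**2)
F(-318, 110) - 484574 = sqrt(110**2 + (-318)**2) - 484574 = sqrt(12100 + 101124) - 484574 = sqrt(113224) - 484574 = 2*sqrt(28306) - 484574 = -484574 + 2*sqrt(28306)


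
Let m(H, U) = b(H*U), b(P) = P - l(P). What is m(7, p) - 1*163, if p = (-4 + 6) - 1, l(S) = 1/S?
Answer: -1093/7 ≈ -156.14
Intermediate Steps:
p = 1 (p = 2 - 1 = 1)
b(P) = P - 1/P
m(H, U) = H*U - 1/(H*U)
m(7, p) - 1*163 = (7*1 - 1/(7*1)) - 1*163 = (7 - 1*⅐*1) - 163 = (7 - ⅐) - 163 = 48/7 - 163 = -1093/7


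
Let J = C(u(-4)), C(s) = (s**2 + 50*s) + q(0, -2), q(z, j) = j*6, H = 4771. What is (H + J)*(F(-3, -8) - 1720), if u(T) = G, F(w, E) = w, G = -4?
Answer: -7882725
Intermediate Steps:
q(z, j) = 6*j
u(T) = -4
C(s) = -12 + s**2 + 50*s (C(s) = (s**2 + 50*s) + 6*(-2) = (s**2 + 50*s) - 12 = -12 + s**2 + 50*s)
J = -196 (J = -12 + (-4)**2 + 50*(-4) = -12 + 16 - 200 = -196)
(H + J)*(F(-3, -8) - 1720) = (4771 - 196)*(-3 - 1720) = 4575*(-1723) = -7882725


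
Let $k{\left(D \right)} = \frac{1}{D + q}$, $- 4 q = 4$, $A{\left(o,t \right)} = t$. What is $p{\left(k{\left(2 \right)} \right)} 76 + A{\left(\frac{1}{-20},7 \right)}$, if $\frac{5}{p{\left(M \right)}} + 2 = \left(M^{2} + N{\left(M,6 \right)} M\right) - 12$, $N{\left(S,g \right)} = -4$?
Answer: $- \frac{261}{17} \approx -15.353$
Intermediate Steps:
$q = -1$ ($q = \left(- \frac{1}{4}\right) 4 = -1$)
$k{\left(D \right)} = \frac{1}{-1 + D}$ ($k{\left(D \right)} = \frac{1}{D - 1} = \frac{1}{-1 + D}$)
$p{\left(M \right)} = \frac{5}{-14 + M^{2} - 4 M}$ ($p{\left(M \right)} = \frac{5}{-2 - \left(12 - M^{2} + 4 M\right)} = \frac{5}{-14 + M^{2} - 4 M}$)
$p{\left(k{\left(2 \right)} \right)} 76 + A{\left(\frac{1}{-20},7 \right)} = \frac{5}{-14 + \left(\frac{1}{-1 + 2}\right)^{2} - \frac{4}{-1 + 2}} \cdot 76 + 7 = \frac{5}{-14 + \left(1^{-1}\right)^{2} - \frac{4}{1}} \cdot 76 + 7 = \frac{5}{-14 + 1^{2} - 4} \cdot 76 + 7 = \frac{5}{-14 + 1 - 4} \cdot 76 + 7 = \frac{5}{-17} \cdot 76 + 7 = 5 \left(- \frac{1}{17}\right) 76 + 7 = \left(- \frac{5}{17}\right) 76 + 7 = - \frac{380}{17} + 7 = - \frac{261}{17}$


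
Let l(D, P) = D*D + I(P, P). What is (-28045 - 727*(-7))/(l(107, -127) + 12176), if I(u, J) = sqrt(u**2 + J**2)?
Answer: -542335500/558108367 + 2915412*sqrt(2)/558108367 ≈ -0.96435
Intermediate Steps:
I(u, J) = sqrt(J**2 + u**2)
l(D, P) = D**2 + sqrt(2)*sqrt(P**2) (l(D, P) = D*D + sqrt(P**2 + P**2) = D**2 + sqrt(2*P**2) = D**2 + sqrt(2)*sqrt(P**2))
(-28045 - 727*(-7))/(l(107, -127) + 12176) = (-28045 - 727*(-7))/((107**2 + sqrt(2)*sqrt((-127)**2)) + 12176) = (-28045 + 5089)/((11449 + sqrt(2)*sqrt(16129)) + 12176) = -22956/((11449 + sqrt(2)*127) + 12176) = -22956/((11449 + 127*sqrt(2)) + 12176) = -22956/(23625 + 127*sqrt(2))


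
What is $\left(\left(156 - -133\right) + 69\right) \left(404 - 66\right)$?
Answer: $121004$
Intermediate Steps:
$\left(\left(156 - -133\right) + 69\right) \left(404 - 66\right) = \left(\left(156 + 133\right) + 69\right) 338 = \left(289 + 69\right) 338 = 358 \cdot 338 = 121004$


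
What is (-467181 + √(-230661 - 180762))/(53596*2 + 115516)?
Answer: -155727/74236 + I*√411423/222708 ≈ -2.0977 + 0.0028801*I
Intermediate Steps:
(-467181 + √(-230661 - 180762))/(53596*2 + 115516) = (-467181 + √(-411423))/(107192 + 115516) = (-467181 + I*√411423)/222708 = (-467181 + I*√411423)*(1/222708) = -155727/74236 + I*√411423/222708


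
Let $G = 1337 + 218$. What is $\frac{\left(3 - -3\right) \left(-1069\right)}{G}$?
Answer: $- \frac{6414}{1555} \approx -4.1248$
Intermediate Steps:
$G = 1555$
$\frac{\left(3 - -3\right) \left(-1069\right)}{G} = \frac{\left(3 - -3\right) \left(-1069\right)}{1555} = \left(3 + 3\right) \left(-1069\right) \frac{1}{1555} = 6 \left(-1069\right) \frac{1}{1555} = \left(-6414\right) \frac{1}{1555} = - \frac{6414}{1555}$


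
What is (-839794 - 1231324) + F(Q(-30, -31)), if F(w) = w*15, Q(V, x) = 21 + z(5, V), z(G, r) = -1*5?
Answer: -2070878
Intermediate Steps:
z(G, r) = -5
Q(V, x) = 16 (Q(V, x) = 21 - 5 = 16)
F(w) = 15*w
(-839794 - 1231324) + F(Q(-30, -31)) = (-839794 - 1231324) + 15*16 = -2071118 + 240 = -2070878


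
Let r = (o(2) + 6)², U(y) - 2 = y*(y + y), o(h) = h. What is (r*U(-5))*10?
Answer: 33280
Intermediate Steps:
U(y) = 2 + 2*y² (U(y) = 2 + y*(y + y) = 2 + y*(2*y) = 2 + 2*y²)
r = 64 (r = (2 + 6)² = 8² = 64)
(r*U(-5))*10 = (64*(2 + 2*(-5)²))*10 = (64*(2 + 2*25))*10 = (64*(2 + 50))*10 = (64*52)*10 = 3328*10 = 33280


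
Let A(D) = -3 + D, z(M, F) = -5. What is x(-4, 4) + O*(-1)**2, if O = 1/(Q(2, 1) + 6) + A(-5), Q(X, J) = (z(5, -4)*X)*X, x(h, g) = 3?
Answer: -71/14 ≈ -5.0714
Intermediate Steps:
Q(X, J) = -5*X**2 (Q(X, J) = (-5*X)*X = -5*X**2)
O = -113/14 (O = 1/(-5*2**2 + 6) + (-3 - 5) = 1/(-5*4 + 6) - 8 = 1/(-20 + 6) - 8 = 1/(-14) - 8 = -1/14 - 8 = -113/14 ≈ -8.0714)
x(-4, 4) + O*(-1)**2 = 3 - 113/14*(-1)**2 = 3 - 113/14*1 = 3 - 113/14 = -71/14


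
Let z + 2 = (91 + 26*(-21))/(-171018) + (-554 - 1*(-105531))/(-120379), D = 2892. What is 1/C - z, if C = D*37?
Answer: 1053495900752327/367148126809548 ≈ 2.8694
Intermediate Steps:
C = 107004 (C = 2892*37 = 107004)
z = -59072135785/20586975822 (z = -2 + ((91 + 26*(-21))/(-171018) + (-554 - 1*(-105531))/(-120379)) = -2 + ((91 - 546)*(-1/171018) + (-554 + 105531)*(-1/120379)) = -2 + (-455*(-1/171018) + 104977*(-1/120379)) = -2 + (455/171018 - 104977/120379) = -2 - 17898184141/20586975822 = -59072135785/20586975822 ≈ -2.8694)
1/C - z = 1/107004 - 1*(-59072135785/20586975822) = 1/107004 + 59072135785/20586975822 = 1053495900752327/367148126809548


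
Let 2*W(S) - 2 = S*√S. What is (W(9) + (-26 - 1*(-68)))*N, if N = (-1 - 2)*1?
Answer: -339/2 ≈ -169.50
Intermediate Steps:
N = -3 (N = -3*1 = -3)
W(S) = 1 + S^(3/2)/2 (W(S) = 1 + (S*√S)/2 = 1 + S^(3/2)/2)
(W(9) + (-26 - 1*(-68)))*N = ((1 + 9^(3/2)/2) + (-26 - 1*(-68)))*(-3) = ((1 + (½)*27) + (-26 + 68))*(-3) = ((1 + 27/2) + 42)*(-3) = (29/2 + 42)*(-3) = (113/2)*(-3) = -339/2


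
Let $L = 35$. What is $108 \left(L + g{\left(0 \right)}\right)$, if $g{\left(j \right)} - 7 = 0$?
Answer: $4536$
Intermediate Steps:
$g{\left(j \right)} = 7$ ($g{\left(j \right)} = 7 + 0 = 7$)
$108 \left(L + g{\left(0 \right)}\right) = 108 \left(35 + 7\right) = 108 \cdot 42 = 4536$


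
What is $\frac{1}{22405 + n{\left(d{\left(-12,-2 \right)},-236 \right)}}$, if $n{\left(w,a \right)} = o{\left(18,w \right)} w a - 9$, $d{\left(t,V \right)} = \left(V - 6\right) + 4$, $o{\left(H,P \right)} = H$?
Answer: $\frac{1}{39388} \approx 2.5388 \cdot 10^{-5}$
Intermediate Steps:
$d{\left(t,V \right)} = -2 + V$ ($d{\left(t,V \right)} = \left(-6 + V\right) + 4 = -2 + V$)
$n{\left(w,a \right)} = -9 + 18 a w$ ($n{\left(w,a \right)} = 18 w a - 9 = 18 a w - 9 = -9 + 18 a w$)
$\frac{1}{22405 + n{\left(d{\left(-12,-2 \right)},-236 \right)}} = \frac{1}{22405 - \left(9 + 4248 \left(-2 - 2\right)\right)} = \frac{1}{22405 - \left(9 + 4248 \left(-4\right)\right)} = \frac{1}{22405 + \left(-9 + 16992\right)} = \frac{1}{22405 + 16983} = \frac{1}{39388}$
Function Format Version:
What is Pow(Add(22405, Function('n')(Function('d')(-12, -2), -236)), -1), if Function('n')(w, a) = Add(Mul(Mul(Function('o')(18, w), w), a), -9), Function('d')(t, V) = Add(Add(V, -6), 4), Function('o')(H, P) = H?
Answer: Rational(1, 39388) ≈ 2.5388e-5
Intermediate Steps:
Function('d')(t, V) = Add(-2, V) (Function('d')(t, V) = Add(Add(-6, V), 4) = Add(-2, V))
Function('n')(w, a) = Add(-9, Mul(18, a, w)) (Function('n')(w, a) = Add(Mul(Mul(18, w), a), -9) = Add(Mul(18, a, w), -9) = Add(-9, Mul(18, a, w)))
Pow(Add(22405, Function('n')(Function('d')(-12, -2), -236)), -1) = Pow(Add(22405, Add(-9, Mul(18, -236, Add(-2, -2)))), -1) = Pow(Add(22405, Add(-9, Mul(18, -236, -4))), -1) = Pow(Add(22405, Add(-9, 16992)), -1) = Pow(Add(22405, 16983), -1) = Pow(39388, -1) = Rational(1, 39388)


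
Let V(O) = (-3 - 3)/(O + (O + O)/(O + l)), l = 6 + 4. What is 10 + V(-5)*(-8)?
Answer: 22/7 ≈ 3.1429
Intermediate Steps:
l = 10
V(O) = -6/(O + 2*O/(10 + O)) (V(O) = (-3 - 3)/(O + (O + O)/(O + 10)) = -6/(O + (2*O)/(10 + O)) = -6/(O + 2*O/(10 + O)))
10 + V(-5)*(-8) = 10 + (6*(-10 - 1*(-5))/(-5*(12 - 5)))*(-8) = 10 + (6*(-⅕)*(-10 + 5)/7)*(-8) = 10 + (6*(-⅕)*(⅐)*(-5))*(-8) = 10 + (6/7)*(-8) = 10 - 48/7 = 22/7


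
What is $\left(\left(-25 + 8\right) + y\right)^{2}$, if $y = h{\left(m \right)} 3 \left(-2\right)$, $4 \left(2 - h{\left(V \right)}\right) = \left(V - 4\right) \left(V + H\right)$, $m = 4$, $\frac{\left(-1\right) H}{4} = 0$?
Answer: $841$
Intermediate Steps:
$H = 0$ ($H = \left(-4\right) 0 = 0$)
$h{\left(V \right)} = 2 - \frac{V \left(-4 + V\right)}{4}$ ($h{\left(V \right)} = 2 - \frac{\left(V - 4\right) \left(V + 0\right)}{4} = 2 - \frac{\left(-4 + V\right) V}{4} = 2 - \frac{V \left(-4 + V\right)}{4}$)
$y = -12$ ($y = \left(2 + 4 - \frac{4^{2}}{4}\right) 3 \left(-2\right) = \left(2 + 4 - 4\right) \left(-6\right) = 2 \left(-6\right) = -12$)
$\left(\left(-25 + 8\right) + y\right)^{2} = \left(\left(-25 + 8\right) - 12\right)^{2} = \left(-17 - 12\right)^{2} = \left(-29\right)^{2} = 841$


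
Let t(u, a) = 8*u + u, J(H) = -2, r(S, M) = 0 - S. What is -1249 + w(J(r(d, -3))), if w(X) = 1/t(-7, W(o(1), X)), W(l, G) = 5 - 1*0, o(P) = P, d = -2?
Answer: -78688/63 ≈ -1249.0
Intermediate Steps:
r(S, M) = -S
W(l, G) = 5 (W(l, G) = 5 + 0 = 5)
t(u, a) = 9*u
w(X) = -1/63 (w(X) = 1/(9*(-7)) = 1/(-63) = -1/63)
-1249 + w(J(r(d, -3))) = -1249 - 1/63 = -78688/63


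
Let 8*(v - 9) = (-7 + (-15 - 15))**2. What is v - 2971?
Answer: -22327/8 ≈ -2790.9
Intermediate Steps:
v = 1441/8 (v = 9 + (-7 + (-15 - 15))**2/8 = 9 + (-7 - 30)**2/8 = 9 + (1/8)*(-37)**2 = 9 + (1/8)*1369 = 9 + 1369/8 = 1441/8 ≈ 180.13)
v - 2971 = 1441/8 - 2971 = -22327/8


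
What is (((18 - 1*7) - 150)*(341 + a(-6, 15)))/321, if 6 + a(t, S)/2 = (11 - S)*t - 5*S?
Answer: -31553/321 ≈ -98.296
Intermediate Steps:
a(t, S) = -12 - 10*S + 2*t*(11 - S) (a(t, S) = -12 + 2*((11 - S)*t - 5*S) = -12 + 2*(t*(11 - S) - 5*S) = -12 + 2*(-5*S + t*(11 - S)) = -12 + (-10*S + 2*t*(11 - S)) = -12 - 10*S + 2*t*(11 - S))
(((18 - 1*7) - 150)*(341 + a(-6, 15)))/321 = (((18 - 1*7) - 150)*(341 + (-12 - 10*15 + 22*(-6) - 2*15*(-6))))/321 = (((18 - 7) - 150)*(341 + (-12 - 150 - 132 + 180)))*(1/321) = ((11 - 150)*(341 - 114))*(1/321) = -139*227*(1/321) = -31553*1/321 = -31553/321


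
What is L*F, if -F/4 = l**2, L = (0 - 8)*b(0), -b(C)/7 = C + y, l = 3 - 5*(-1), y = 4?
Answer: -57344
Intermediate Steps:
l = 8 (l = 3 + 5 = 8)
b(C) = -28 - 7*C (b(C) = -7*(C + 4) = -7*(4 + C) = -28 - 7*C)
L = 224 (L = (0 - 8)*(-28 - 7*0) = -8*(-28 + 0) = -8*(-28) = 224)
F = -256 (F = -4*8**2 = -4*64 = -256)
L*F = 224*(-256) = -57344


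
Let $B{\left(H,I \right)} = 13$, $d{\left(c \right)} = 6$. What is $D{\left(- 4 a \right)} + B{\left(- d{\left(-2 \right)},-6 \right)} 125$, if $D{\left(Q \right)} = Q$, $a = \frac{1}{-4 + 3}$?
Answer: $1629$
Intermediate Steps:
$a = -1$ ($a = \frac{1}{-1} = -1$)
$D{\left(- 4 a \right)} + B{\left(- d{\left(-2 \right)},-6 \right)} 125 = \left(-4\right) \left(-1\right) + 13 \cdot 125 = 4 + 1625 = 1629$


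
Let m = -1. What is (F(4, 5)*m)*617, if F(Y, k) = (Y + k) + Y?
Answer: -8021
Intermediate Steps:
F(Y, k) = k + 2*Y
(F(4, 5)*m)*617 = ((5 + 2*4)*(-1))*617 = ((5 + 8)*(-1))*617 = (13*(-1))*617 = -13*617 = -8021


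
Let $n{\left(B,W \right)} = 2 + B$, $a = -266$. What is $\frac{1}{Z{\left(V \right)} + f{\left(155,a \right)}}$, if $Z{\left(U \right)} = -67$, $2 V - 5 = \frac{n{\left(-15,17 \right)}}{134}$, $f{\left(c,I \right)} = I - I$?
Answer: $- \frac{1}{67} \approx -0.014925$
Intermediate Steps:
$f{\left(c,I \right)} = 0$
$V = \frac{657}{268}$ ($V = \frac{5}{2} + \frac{\left(2 - 15\right) \frac{1}{134}}{2} = \frac{5}{2} + \frac{\left(-13\right) \frac{1}{134}}{2} = \frac{5}{2} + \frac{1}{2} \left(- \frac{13}{134}\right) = \frac{5}{2} - \frac{13}{268} = \frac{657}{268} \approx 2.4515$)
$\frac{1}{Z{\left(V \right)} + f{\left(155,a \right)}} = \frac{1}{-67 + 0} = \frac{1}{-67} = - \frac{1}{67}$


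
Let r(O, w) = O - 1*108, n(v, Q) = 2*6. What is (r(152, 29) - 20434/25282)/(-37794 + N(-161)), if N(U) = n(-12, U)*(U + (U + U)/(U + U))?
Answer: -545987/502024674 ≈ -0.0010876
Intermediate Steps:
n(v, Q) = 12
r(O, w) = -108 + O (r(O, w) = O - 108 = -108 + O)
N(U) = 12 + 12*U (N(U) = 12*(U + (U + U)/(U + U)) = 12*(U + (2*U)/((2*U))) = 12*(U + (2*U)*(1/(2*U))) = 12*(U + 1) = 12*(1 + U) = 12 + 12*U)
(r(152, 29) - 20434/25282)/(-37794 + N(-161)) = ((-108 + 152) - 20434/25282)/(-37794 + (12 + 12*(-161))) = (44 - 20434*1/25282)/(-37794 + (12 - 1932)) = (44 - 10217/12641)/(-37794 - 1920) = (545987/12641)/(-39714) = (545987/12641)*(-1/39714) = -545987/502024674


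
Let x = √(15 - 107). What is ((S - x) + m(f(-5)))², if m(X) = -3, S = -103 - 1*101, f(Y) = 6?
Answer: 42757 + 828*I*√23 ≈ 42757.0 + 3970.9*I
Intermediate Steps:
x = 2*I*√23 (x = √(-92) = 2*I*√23 ≈ 9.5917*I)
S = -204 (S = -103 - 101 = -204)
((S - x) + m(f(-5)))² = ((-204 - 2*I*√23) - 3)² = (-207 - 2*I*√23)²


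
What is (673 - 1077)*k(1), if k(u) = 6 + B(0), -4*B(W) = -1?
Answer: -2525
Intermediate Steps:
B(W) = ¼ (B(W) = -¼*(-1) = ¼)
k(u) = 25/4 (k(u) = 6 + ¼ = 25/4)
(673 - 1077)*k(1) = (673 - 1077)*(25/4) = -404*25/4 = -2525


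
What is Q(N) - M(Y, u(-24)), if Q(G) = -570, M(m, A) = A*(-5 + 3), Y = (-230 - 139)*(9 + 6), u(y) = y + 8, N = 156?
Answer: -602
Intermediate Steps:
u(y) = 8 + y
Y = -5535 (Y = -369*15 = -5535)
M(m, A) = -2*A (M(m, A) = A*(-2) = -2*A)
Q(N) - M(Y, u(-24)) = -570 - (-2)*(8 - 24) = -570 - (-2)*(-16) = -570 - 1*32 = -570 - 32 = -602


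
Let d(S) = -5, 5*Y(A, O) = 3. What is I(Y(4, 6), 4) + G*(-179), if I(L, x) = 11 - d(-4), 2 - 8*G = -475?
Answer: -85255/8 ≈ -10657.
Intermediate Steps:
G = 477/8 (G = ¼ - ⅛*(-475) = ¼ + 475/8 = 477/8 ≈ 59.625)
Y(A, O) = ⅗ (Y(A, O) = (⅕)*3 = ⅗)
I(L, x) = 16 (I(L, x) = 11 - 1*(-5) = 11 + 5 = 16)
I(Y(4, 6), 4) + G*(-179) = 16 + (477/8)*(-179) = 16 - 85383/8 = -85255/8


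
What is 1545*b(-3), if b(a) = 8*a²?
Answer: 111240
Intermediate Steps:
1545*b(-3) = 1545*(8*(-3)²) = 1545*(8*9) = 1545*72 = 111240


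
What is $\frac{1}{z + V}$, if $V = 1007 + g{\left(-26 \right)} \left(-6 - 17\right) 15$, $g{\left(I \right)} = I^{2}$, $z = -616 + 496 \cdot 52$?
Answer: $- \frac{1}{207037} \approx -4.8301 \cdot 10^{-6}$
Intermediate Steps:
$z = 25176$ ($z = -616 + 25792 = 25176$)
$V = -232213$ ($V = 1007 + \left(-26\right)^{2} \left(-6 - 17\right) 15 = 1007 + 676 \left(\left(-23\right) 15\right) = 1007 + 676 \left(-345\right) = 1007 - 233220 = -232213$)
$\frac{1}{z + V} = \frac{1}{25176 - 232213} = \frac{1}{-207037} = - \frac{1}{207037}$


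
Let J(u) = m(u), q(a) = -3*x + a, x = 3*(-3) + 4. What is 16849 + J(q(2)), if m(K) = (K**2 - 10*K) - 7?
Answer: 16961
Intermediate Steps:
x = -5 (x = -9 + 4 = -5)
m(K) = -7 + K**2 - 10*K
q(a) = 15 + a (q(a) = -3*(-5) + a = 15 + a)
J(u) = -7 + u**2 - 10*u
16849 + J(q(2)) = 16849 + (-7 + (15 + 2)**2 - 10*(15 + 2)) = 16849 + (-7 + 17**2 - 10*17) = 16849 + (-7 + 289 - 170) = 16849 + 112 = 16961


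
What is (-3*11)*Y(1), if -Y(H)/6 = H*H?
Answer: 198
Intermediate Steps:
Y(H) = -6*H**2 (Y(H) = -6*H*H = -6*H**2)
(-3*11)*Y(1) = (-3*11)*(-6*1**2) = -(-198) = -33*(-6) = 198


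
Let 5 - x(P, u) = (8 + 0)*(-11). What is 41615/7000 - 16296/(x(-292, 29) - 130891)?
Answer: 79389011/13079800 ≈ 6.0696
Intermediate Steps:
x(P, u) = 93 (x(P, u) = 5 - (8 + 0)*(-11) = 5 - 8*(-11) = 5 - 1*(-88) = 5 + 88 = 93)
41615/7000 - 16296/(x(-292, 29) - 130891) = 41615/7000 - 16296/(93 - 130891) = 41615*(1/7000) - 16296/(-130798) = 1189/200 - 16296*(-1/130798) = 1189/200 + 8148/65399 = 79389011/13079800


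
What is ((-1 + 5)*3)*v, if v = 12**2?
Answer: 1728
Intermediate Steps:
v = 144
((-1 + 5)*3)*v = ((-1 + 5)*3)*144 = (4*3)*144 = 12*144 = 1728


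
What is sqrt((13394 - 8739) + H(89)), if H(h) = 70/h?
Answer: sqrt(36878485)/89 ≈ 68.233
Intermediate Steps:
sqrt((13394 - 8739) + H(89)) = sqrt((13394 - 8739) + 70/89) = sqrt(4655 + 70*(1/89)) = sqrt(4655 + 70/89) = sqrt(414365/89) = sqrt(36878485)/89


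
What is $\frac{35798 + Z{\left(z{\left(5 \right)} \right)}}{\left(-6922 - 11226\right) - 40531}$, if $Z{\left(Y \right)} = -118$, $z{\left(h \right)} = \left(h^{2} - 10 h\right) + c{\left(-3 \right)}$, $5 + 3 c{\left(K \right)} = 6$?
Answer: $- \frac{35680}{58679} \approx -0.60805$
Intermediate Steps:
$c{\left(K \right)} = \frac{1}{3}$ ($c{\left(K \right)} = - \frac{5}{3} + \frac{1}{3} \cdot 6 = - \frac{5}{3} + 2 = \frac{1}{3}$)
$z{\left(h \right)} = \frac{1}{3} + h^{2} - 10 h$ ($z{\left(h \right)} = \left(h^{2} - 10 h\right) + \frac{1}{3} = \frac{1}{3} + h^{2} - 10 h$)
$\frac{35798 + Z{\left(z{\left(5 \right)} \right)}}{\left(-6922 - 11226\right) - 40531} = \frac{35798 - 118}{\left(-6922 - 11226\right) - 40531} = \frac{35680}{\left(-6922 - 11226\right) - 40531} = \frac{35680}{-18148 - 40531} = \frac{35680}{-58679} = 35680 \left(- \frac{1}{58679}\right) = - \frac{35680}{58679}$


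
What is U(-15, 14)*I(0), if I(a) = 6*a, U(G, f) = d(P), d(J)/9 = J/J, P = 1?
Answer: 0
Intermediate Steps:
d(J) = 9 (d(J) = 9*(J/J) = 9*1 = 9)
U(G, f) = 9
U(-15, 14)*I(0) = 9*(6*0) = 9*0 = 0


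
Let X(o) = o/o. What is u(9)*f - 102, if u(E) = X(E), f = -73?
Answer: -175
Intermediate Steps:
X(o) = 1
u(E) = 1
u(9)*f - 102 = 1*(-73) - 102 = -73 - 102 = -175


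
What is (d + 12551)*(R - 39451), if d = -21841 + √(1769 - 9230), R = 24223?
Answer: 141468120 - 45684*I*√829 ≈ 1.4147e+8 - 1.3154e+6*I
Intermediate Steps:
d = -21841 + 3*I*√829 (d = -21841 + √(-7461) = -21841 + 3*I*√829 ≈ -21841.0 + 86.377*I)
(d + 12551)*(R - 39451) = ((-21841 + 3*I*√829) + 12551)*(24223 - 39451) = (-9290 + 3*I*√829)*(-15228) = 141468120 - 45684*I*√829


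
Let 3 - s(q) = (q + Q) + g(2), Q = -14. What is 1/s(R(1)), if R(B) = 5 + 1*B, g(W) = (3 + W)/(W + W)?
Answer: 4/39 ≈ 0.10256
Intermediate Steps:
g(W) = (3 + W)/(2*W) (g(W) = (3 + W)/((2*W)) = (3 + W)*(1/(2*W)) = (3 + W)/(2*W))
R(B) = 5 + B
s(q) = 63/4 - q (s(q) = 3 - ((q - 14) + (1/2)*(3 + 2)/2) = 3 - ((-14 + q) + (1/2)*(1/2)*5) = 3 - ((-14 + q) + 5/4) = 3 - (-51/4 + q) = 3 + (51/4 - q) = 63/4 - q)
1/s(R(1)) = 1/(63/4 - (5 + 1)) = 1/(63/4 - 1*6) = 1/(63/4 - 6) = 1/(39/4) = 4/39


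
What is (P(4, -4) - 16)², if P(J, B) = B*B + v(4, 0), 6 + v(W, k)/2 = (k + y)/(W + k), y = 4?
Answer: 100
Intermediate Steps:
v(W, k) = -12 + 2*(4 + k)/(W + k) (v(W, k) = -12 + 2*((k + 4)/(W + k)) = -12 + 2*((4 + k)/(W + k)) = -12 + 2*(4 + k)/(W + k))
P(J, B) = -10 + B² (P(J, B) = B*B + 2*(4 - 6*4 - 5*0)/(4 + 0) = B² + 2*(4 - 24 + 0)/4 = B² + 2*(¼)*(-20) = B² - 10 = -10 + B²)
(P(4, -4) - 16)² = ((-10 + (-4)²) - 16)² = ((-10 + 16) - 16)² = (6 - 16)² = (-10)² = 100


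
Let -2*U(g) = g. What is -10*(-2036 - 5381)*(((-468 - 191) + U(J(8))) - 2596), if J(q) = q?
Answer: -241720030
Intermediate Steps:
U(g) = -g/2
-10*(-2036 - 5381)*(((-468 - 191) + U(J(8))) - 2596) = -10*(-2036 - 5381)*(((-468 - 191) - ½*8) - 2596) = -(-74170)*((-659 - 4) - 2596) = -(-74170)*(-663 - 2596) = -(-74170)*(-3259) = -10*24172003 = -241720030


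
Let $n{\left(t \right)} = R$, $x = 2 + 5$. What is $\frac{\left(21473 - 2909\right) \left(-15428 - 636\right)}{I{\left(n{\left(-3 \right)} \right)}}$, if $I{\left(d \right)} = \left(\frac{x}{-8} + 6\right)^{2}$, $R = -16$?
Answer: $- \frac{19085574144}{1681} \approx -1.1354 \cdot 10^{7}$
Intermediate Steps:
$x = 7$
$n{\left(t \right)} = -16$
$I{\left(d \right)} = \frac{1681}{64}$ ($I{\left(d \right)} = \left(\frac{7}{-8} + 6\right)^{2} = \left(7 \left(- \frac{1}{8}\right) + 6\right)^{2} = \left(- \frac{7}{8} + 6\right)^{2} = \left(\frac{41}{8}\right)^{2} = \frac{1681}{64}$)
$\frac{\left(21473 - 2909\right) \left(-15428 - 636\right)}{I{\left(n{\left(-3 \right)} \right)}} = \frac{\left(21473 - 2909\right) \left(-15428 - 636\right)}{\frac{1681}{64}} = 18564 \left(-16064\right) \frac{64}{1681} = \left(-298212096\right) \frac{64}{1681} = - \frac{19085574144}{1681}$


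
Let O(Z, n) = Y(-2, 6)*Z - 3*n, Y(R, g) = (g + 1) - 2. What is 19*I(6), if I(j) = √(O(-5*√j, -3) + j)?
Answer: 19*√(15 - 25*√6) ≈ 129.2*I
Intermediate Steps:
Y(R, g) = -1 + g (Y(R, g) = (1 + g) - 2 = -1 + g)
O(Z, n) = -3*n + 5*Z (O(Z, n) = (-1 + 6)*Z - 3*n = 5*Z - 3*n = -3*n + 5*Z)
I(j) = √(9 + j - 25*√j) (I(j) = √((-3*(-3) + 5*(-5*√j)) + j) = √((9 - 25*√j) + j) = √(9 + j - 25*√j))
19*I(6) = 19*√(9 + 6 - 25*√6) = 19*√(15 - 25*√6)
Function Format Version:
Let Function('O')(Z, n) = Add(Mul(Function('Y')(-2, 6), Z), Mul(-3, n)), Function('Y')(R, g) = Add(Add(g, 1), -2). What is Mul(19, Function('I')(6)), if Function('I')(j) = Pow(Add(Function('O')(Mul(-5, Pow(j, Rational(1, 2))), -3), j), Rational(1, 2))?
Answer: Mul(19, Pow(Add(15, Mul(-25, Pow(6, Rational(1, 2)))), Rational(1, 2))) ≈ Mul(129.20, I)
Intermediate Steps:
Function('Y')(R, g) = Add(-1, g) (Function('Y')(R, g) = Add(Add(1, g), -2) = Add(-1, g))
Function('O')(Z, n) = Add(Mul(-3, n), Mul(5, Z)) (Function('O')(Z, n) = Add(Mul(Add(-1, 6), Z), Mul(-3, n)) = Add(Mul(5, Z), Mul(-3, n)) = Add(Mul(-3, n), Mul(5, Z)))
Function('I')(j) = Pow(Add(9, j, Mul(-25, Pow(j, Rational(1, 2)))), Rational(1, 2)) (Function('I')(j) = Pow(Add(Add(Mul(-3, -3), Mul(5, Mul(-5, Pow(j, Rational(1, 2))))), j), Rational(1, 2)) = Pow(Add(Add(9, Mul(-25, Pow(j, Rational(1, 2)))), j), Rational(1, 2)) = Pow(Add(9, j, Mul(-25, Pow(j, Rational(1, 2)))), Rational(1, 2)))
Mul(19, Function('I')(6)) = Mul(19, Pow(Add(9, 6, Mul(-25, Pow(6, Rational(1, 2)))), Rational(1, 2))) = Mul(19, Pow(Add(15, Mul(-25, Pow(6, Rational(1, 2)))), Rational(1, 2)))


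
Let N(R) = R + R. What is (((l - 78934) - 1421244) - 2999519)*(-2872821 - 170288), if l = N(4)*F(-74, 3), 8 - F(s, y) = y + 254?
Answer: 13699130311101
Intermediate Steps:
F(s, y) = -246 - y (F(s, y) = 8 - (y + 254) = 8 - (254 + y) = 8 + (-254 - y) = -246 - y)
N(R) = 2*R
l = -1992 (l = (2*4)*(-246 - 1*3) = 8*(-246 - 3) = 8*(-249) = -1992)
(((l - 78934) - 1421244) - 2999519)*(-2872821 - 170288) = (((-1992 - 78934) - 1421244) - 2999519)*(-2872821 - 170288) = ((-80926 - 1421244) - 2999519)*(-3043109) = (-1502170 - 2999519)*(-3043109) = -4501689*(-3043109) = 13699130311101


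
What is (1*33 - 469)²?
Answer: 190096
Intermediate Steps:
(1*33 - 469)² = (33 - 469)² = (-436)² = 190096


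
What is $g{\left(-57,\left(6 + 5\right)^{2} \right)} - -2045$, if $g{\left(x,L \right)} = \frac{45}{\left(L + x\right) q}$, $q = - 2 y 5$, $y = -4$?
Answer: $\frac{1047049}{512} \approx 2045.0$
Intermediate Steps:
$q = 40$ ($q = \left(-2\right) \left(-4\right) 5 = 8 \cdot 5 = 40$)
$g{\left(x,L \right)} = \frac{45}{40 L + 40 x}$ ($g{\left(x,L \right)} = \frac{45}{\left(L + x\right) 40} = \frac{45}{40 L + 40 x}$)
$g{\left(-57,\left(6 + 5\right)^{2} \right)} - -2045 = \frac{9}{8 \left(\left(6 + 5\right)^{2} - 57\right)} - -2045 = \frac{9}{8 \left(11^{2} - 57\right)} + 2045 = \frac{9}{8 \left(121 - 57\right)} + 2045 = \frac{9}{8 \cdot 64} + 2045 = \frac{9}{8} \cdot \frac{1}{64} + 2045 = \frac{9}{512} + 2045 = \frac{1047049}{512}$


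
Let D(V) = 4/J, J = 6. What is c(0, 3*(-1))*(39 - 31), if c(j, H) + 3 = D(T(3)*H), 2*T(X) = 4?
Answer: -56/3 ≈ -18.667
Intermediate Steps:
T(X) = 2 (T(X) = (½)*4 = 2)
D(V) = ⅔ (D(V) = 4/6 = 4*(⅙) = ⅔)
c(j, H) = -7/3 (c(j, H) = -3 + ⅔ = -7/3)
c(0, 3*(-1))*(39 - 31) = -7*(39 - 31)/3 = -7/3*8 = -56/3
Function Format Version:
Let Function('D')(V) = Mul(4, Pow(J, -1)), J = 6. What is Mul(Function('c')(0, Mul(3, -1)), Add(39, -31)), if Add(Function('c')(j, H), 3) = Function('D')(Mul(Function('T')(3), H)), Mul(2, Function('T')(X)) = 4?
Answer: Rational(-56, 3) ≈ -18.667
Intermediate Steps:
Function('T')(X) = 2 (Function('T')(X) = Mul(Rational(1, 2), 4) = 2)
Function('D')(V) = Rational(2, 3) (Function('D')(V) = Mul(4, Pow(6, -1)) = Mul(4, Rational(1, 6)) = Rational(2, 3))
Function('c')(j, H) = Rational(-7, 3) (Function('c')(j, H) = Add(-3, Rational(2, 3)) = Rational(-7, 3))
Mul(Function('c')(0, Mul(3, -1)), Add(39, -31)) = Mul(Rational(-7, 3), Add(39, -31)) = Mul(Rational(-7, 3), 8) = Rational(-56, 3)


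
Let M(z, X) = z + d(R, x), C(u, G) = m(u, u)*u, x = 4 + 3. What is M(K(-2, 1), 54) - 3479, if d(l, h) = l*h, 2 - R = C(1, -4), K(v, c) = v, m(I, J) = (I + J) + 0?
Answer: -3481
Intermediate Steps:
m(I, J) = I + J
x = 7
C(u, G) = 2*u**2 (C(u, G) = (u + u)*u = (2*u)*u = 2*u**2)
R = 0 (R = 2 - 2*1**2 = 2 - 2 = 0)
d(l, h) = h*l
M(z, X) = z (M(z, X) = z + 7*0 = z + 0 = z)
M(K(-2, 1), 54) - 3479 = -2 - 3479 = -3481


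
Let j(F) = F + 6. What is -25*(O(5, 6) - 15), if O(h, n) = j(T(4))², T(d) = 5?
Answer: -2650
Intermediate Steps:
j(F) = 6 + F
O(h, n) = 121 (O(h, n) = (6 + 5)² = 11² = 121)
-25*(O(5, 6) - 15) = -25*(121 - 15) = -25*106 = -2650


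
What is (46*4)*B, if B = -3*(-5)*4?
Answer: 11040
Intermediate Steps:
B = 60 (B = 15*4 = 60)
(46*4)*B = (46*4)*60 = 184*60 = 11040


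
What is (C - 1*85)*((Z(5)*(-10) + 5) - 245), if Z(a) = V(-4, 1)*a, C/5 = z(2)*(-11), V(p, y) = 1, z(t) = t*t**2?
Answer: 152250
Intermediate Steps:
z(t) = t**3
C = -440 (C = 5*(2**3*(-11)) = 5*(8*(-11)) = 5*(-88) = -440)
Z(a) = a (Z(a) = 1*a = a)
(C - 1*85)*((Z(5)*(-10) + 5) - 245) = (-440 - 1*85)*((5*(-10) + 5) - 245) = (-440 - 85)*((-50 + 5) - 245) = -525*(-45 - 245) = -525*(-290) = 152250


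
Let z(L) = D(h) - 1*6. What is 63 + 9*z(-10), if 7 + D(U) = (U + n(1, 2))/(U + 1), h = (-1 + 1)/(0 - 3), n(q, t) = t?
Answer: -36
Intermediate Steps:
h = 0 (h = 0/(-3) = 0*(-⅓) = 0)
D(U) = -7 + (2 + U)/(1 + U) (D(U) = -7 + (U + 2)/(U + 1) = -7 + (2 + U)/(1 + U))
z(L) = -11 (z(L) = (-5 - 6*0)/(1 + 0) - 1*6 = (-5 + 0)/1 - 6 = 1*(-5) - 6 = -5 - 6 = -11)
63 + 9*z(-10) = 63 + 9*(-11) = 63 - 99 = -36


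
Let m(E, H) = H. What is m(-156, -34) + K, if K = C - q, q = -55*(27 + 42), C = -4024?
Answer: -263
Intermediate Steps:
q = -3795 (q = -55*69 = -3795)
K = -229 (K = -4024 - 1*(-3795) = -4024 + 3795 = -229)
m(-156, -34) + K = -34 - 229 = -263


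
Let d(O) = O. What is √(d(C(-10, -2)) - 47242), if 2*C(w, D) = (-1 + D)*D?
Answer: I*√47239 ≈ 217.35*I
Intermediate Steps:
C(w, D) = D*(-1 + D)/2 (C(w, D) = ((-1 + D)*D)/2 = (D*(-1 + D))/2 = D*(-1 + D)/2)
√(d(C(-10, -2)) - 47242) = √((½)*(-2)*(-1 - 2) - 47242) = √((½)*(-2)*(-3) - 47242) = √(3 - 47242) = √(-47239) = I*√47239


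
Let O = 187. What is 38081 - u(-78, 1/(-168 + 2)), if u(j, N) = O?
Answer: 37894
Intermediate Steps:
u(j, N) = 187
38081 - u(-78, 1/(-168 + 2)) = 38081 - 1*187 = 38081 - 187 = 37894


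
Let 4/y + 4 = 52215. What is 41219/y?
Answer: 2152085209/4 ≈ 5.3802e+8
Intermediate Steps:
y = 4/52211 (y = 4/(-4 + 52215) = 4/52211 ≈ 7.6612e-5)
41219/y = 41219/(4/52211) = 41219*(52211/4) = 2152085209/4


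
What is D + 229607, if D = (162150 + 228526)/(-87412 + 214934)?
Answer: 14640167265/63761 ≈ 2.2961e+5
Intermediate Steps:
D = 195338/63761 (D = 390676/127522 = 390676*(1/127522) = 195338/63761 ≈ 3.0636)
D + 229607 = 195338/63761 + 229607 = 14640167265/63761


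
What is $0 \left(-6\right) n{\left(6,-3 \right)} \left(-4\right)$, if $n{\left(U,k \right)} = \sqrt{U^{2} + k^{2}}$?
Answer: $0$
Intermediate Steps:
$0 \left(-6\right) n{\left(6,-3 \right)} \left(-4\right) = 0 \left(-6\right) \sqrt{6^{2} + \left(-3\right)^{2}} \left(-4\right) = 0 \sqrt{36 + 9} \left(-4\right) = 0 \sqrt{45} \left(-4\right) = 0 \cdot 3 \sqrt{5} \left(-4\right) = 0 \left(-4\right) = 0$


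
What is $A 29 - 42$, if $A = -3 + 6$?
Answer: $45$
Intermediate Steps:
$A = 3$
$A 29 - 42 = 3 \cdot 29 - 42 = 87 - 42 = 45$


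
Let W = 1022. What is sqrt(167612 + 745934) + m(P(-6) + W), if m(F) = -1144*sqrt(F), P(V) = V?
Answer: sqrt(913546) - 2288*sqrt(254) ≈ -35509.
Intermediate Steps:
sqrt(167612 + 745934) + m(P(-6) + W) = sqrt(167612 + 745934) - 1144*sqrt(-6 + 1022) = sqrt(913546) - 2288*sqrt(254)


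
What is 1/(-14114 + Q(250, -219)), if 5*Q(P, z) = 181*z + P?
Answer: -5/109959 ≈ -4.5471e-5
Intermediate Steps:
Q(P, z) = P/5 + 181*z/5 (Q(P, z) = (181*z + P)/5 = (P + 181*z)/5 = P/5 + 181*z/5)
1/(-14114 + Q(250, -219)) = 1/(-14114 + ((1/5)*250 + (181/5)*(-219))) = 1/(-14114 + (50 - 39639/5)) = 1/(-14114 - 39389/5) = 1/(-109959/5) = -5/109959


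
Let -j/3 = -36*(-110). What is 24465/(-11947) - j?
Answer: 141905895/11947 ≈ 11878.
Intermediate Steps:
j = -11880 (j = -(-108)*(-110) = -3*3960 = -11880)
24465/(-11947) - j = 24465/(-11947) - 1*(-11880) = 24465*(-1/11947) + 11880 = -24465/11947 + 11880 = 141905895/11947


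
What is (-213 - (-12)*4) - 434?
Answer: -599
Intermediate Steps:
(-213 - (-12)*4) - 434 = (-213 - 1*(-48)) - 434 = (-213 + 48) - 434 = -165 - 434 = -599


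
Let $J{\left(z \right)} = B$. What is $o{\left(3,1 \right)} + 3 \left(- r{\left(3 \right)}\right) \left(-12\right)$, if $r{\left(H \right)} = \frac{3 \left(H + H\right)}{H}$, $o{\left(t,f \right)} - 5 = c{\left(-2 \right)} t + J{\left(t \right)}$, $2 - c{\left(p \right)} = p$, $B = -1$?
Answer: $232$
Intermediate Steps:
$J{\left(z \right)} = -1$
$c{\left(p \right)} = 2 - p$
$o{\left(t,f \right)} = 4 + 4 t$ ($o{\left(t,f \right)} = 5 + \left(\left(2 - -2\right) t - 1\right) = 5 + \left(\left(2 + 2\right) t - 1\right) = 5 + \left(4 t - 1\right) = 5 + \left(-1 + 4 t\right) = 4 + 4 t$)
$r{\left(H \right)} = 6$ ($r{\left(H \right)} = \frac{3 \cdot 2 H}{H} = \frac{6 H}{H} = 6$)
$o{\left(3,1 \right)} + 3 \left(- r{\left(3 \right)}\right) \left(-12\right) = \left(4 + 4 \cdot 3\right) + 3 \left(\left(-1\right) 6\right) \left(-12\right) = \left(4 + 12\right) + 3 \left(-6\right) \left(-12\right) = 16 - -216 = 16 + 216 = 232$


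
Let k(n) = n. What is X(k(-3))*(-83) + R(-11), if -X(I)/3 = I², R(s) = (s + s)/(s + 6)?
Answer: 11227/5 ≈ 2245.4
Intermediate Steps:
R(s) = 2*s/(6 + s) (R(s) = (2*s)/(6 + s) = 2*s/(6 + s))
X(I) = -3*I²
X(k(-3))*(-83) + R(-11) = -3*(-3)²*(-83) + 2*(-11)/(6 - 11) = -3*9*(-83) + 2*(-11)/(-5) = -27*(-83) + 2*(-11)*(-⅕) = 2241 + 22/5 = 11227/5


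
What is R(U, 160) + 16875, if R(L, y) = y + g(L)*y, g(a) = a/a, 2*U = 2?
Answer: 17195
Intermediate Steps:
U = 1 (U = (1/2)*2 = 1)
g(a) = 1
R(L, y) = 2*y (R(L, y) = y + 1*y = y + y = 2*y)
R(U, 160) + 16875 = 2*160 + 16875 = 320 + 16875 = 17195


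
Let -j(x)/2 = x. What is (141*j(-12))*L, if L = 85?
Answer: 287640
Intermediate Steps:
j(x) = -2*x
(141*j(-12))*L = (141*(-2*(-12)))*85 = (141*24)*85 = 3384*85 = 287640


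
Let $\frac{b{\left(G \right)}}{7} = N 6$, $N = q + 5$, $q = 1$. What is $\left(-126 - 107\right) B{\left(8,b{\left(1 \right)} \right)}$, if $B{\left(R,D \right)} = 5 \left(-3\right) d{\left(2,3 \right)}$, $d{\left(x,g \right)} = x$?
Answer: $6990$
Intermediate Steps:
$N = 6$ ($N = 1 + 5 = 6$)
$b{\left(G \right)} = 252$ ($b{\left(G \right)} = 7 \cdot 6 \cdot 6 = 7 \cdot 36 = 252$)
$B{\left(R,D \right)} = -30$ ($B{\left(R,D \right)} = 5 \left(-3\right) 2 = \left(-15\right) 2 = -30$)
$\left(-126 - 107\right) B{\left(8,b{\left(1 \right)} \right)} = \left(-126 - 107\right) \left(-30\right) = \left(-233\right) \left(-30\right) = 6990$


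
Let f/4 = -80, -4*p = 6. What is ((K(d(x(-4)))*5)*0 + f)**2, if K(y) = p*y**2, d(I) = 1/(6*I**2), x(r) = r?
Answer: 102400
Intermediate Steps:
p = -3/2 (p = -1/4*6 = -3/2 ≈ -1.5000)
f = -320 (f = 4*(-80) = -320)
d(I) = 1/(6*I**2)
K(y) = -3*y**2/2
((K(d(x(-4)))*5)*0 + f)**2 = ((-3*((1/6)/(-4)**2)**2/2*5)*0 - 320)**2 = ((-3*((1/6)*(1/16))**2/2*5)*0 - 320)**2 = ((-3*(1/96)**2/2*5)*0 - 320)**2 = ((-3/2*1/9216*5)*0 - 320)**2 = (-1/6144*5*0 - 320)**2 = (-5/6144*0 - 320)**2 = (0 - 320)**2 = (-320)**2 = 102400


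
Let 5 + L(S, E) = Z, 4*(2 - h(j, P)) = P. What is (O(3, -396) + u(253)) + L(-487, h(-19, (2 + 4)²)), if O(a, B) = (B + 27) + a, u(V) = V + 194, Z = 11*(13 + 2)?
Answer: 241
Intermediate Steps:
Z = 165 (Z = 11*15 = 165)
h(j, P) = 2 - P/4
L(S, E) = 160 (L(S, E) = -5 + 165 = 160)
u(V) = 194 + V
O(a, B) = 27 + B + a (O(a, B) = (27 + B) + a = 27 + B + a)
(O(3, -396) + u(253)) + L(-487, h(-19, (2 + 4)²)) = ((27 - 396 + 3) + (194 + 253)) + 160 = (-366 + 447) + 160 = 81 + 160 = 241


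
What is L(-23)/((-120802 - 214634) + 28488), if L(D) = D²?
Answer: -529/306948 ≈ -0.0017234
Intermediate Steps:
L(-23)/((-120802 - 214634) + 28488) = (-23)²/((-120802 - 214634) + 28488) = 529/(-335436 + 28488) = 529/(-306948) = 529*(-1/306948) = -529/306948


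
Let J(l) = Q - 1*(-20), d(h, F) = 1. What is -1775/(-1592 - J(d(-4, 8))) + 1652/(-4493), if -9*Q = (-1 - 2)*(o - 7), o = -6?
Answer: 15957629/21669739 ≈ 0.73640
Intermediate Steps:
Q = -13/3 (Q = -(-1 - 2)*(-6 - 7)/9 = -(-1)*(-13)/3 = -⅑*39 = -13/3 ≈ -4.3333)
J(l) = 47/3 (J(l) = -13/3 - 1*(-20) = -13/3 + 20 = 47/3)
-1775/(-1592 - J(d(-4, 8))) + 1652/(-4493) = -1775/(-1592 - 1*47/3) + 1652/(-4493) = -1775/(-1592 - 47/3) + 1652*(-1/4493) = -1775/(-4823/3) - 1652/4493 = -1775*(-3/4823) - 1652/4493 = 5325/4823 - 1652/4493 = 15957629/21669739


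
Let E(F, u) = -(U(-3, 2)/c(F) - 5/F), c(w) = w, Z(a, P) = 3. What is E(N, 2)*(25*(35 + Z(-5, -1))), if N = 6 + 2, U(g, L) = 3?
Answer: 475/2 ≈ 237.50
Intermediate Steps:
N = 8
E(F, u) = 2/F (E(F, u) = -(3/F - 5/F) = -(-2)/F = 2/F)
E(N, 2)*(25*(35 + Z(-5, -1))) = (2/8)*(25*(35 + 3)) = (2*(⅛))*(25*38) = (¼)*950 = 475/2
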